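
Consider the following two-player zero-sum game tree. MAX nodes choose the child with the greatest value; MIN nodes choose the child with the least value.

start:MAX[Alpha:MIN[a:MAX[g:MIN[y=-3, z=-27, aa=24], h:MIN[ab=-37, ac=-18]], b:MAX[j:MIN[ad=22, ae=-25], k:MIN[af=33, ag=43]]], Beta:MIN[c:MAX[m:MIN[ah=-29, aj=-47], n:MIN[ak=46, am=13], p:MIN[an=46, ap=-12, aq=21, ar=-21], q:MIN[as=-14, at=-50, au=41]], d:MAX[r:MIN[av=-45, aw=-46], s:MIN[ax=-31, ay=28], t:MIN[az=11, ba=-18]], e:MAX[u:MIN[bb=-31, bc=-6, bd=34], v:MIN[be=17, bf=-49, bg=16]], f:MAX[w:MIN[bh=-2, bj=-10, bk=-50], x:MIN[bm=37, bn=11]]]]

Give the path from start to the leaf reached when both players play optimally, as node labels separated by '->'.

g (MIN): min(-3, -27, 24) = -27
h (MIN): min(-37, -18) = -37
a (MAX): max(-27, -37) = -27
j (MIN): min(22, -25) = -25
k (MIN): min(33, 43) = 33
b (MAX): max(-25, 33) = 33
Alpha (MIN): min(-27, 33) = -27
m (MIN): min(-29, -47) = -47
n (MIN): min(46, 13) = 13
p (MIN): min(46, -12, 21, -21) = -21
q (MIN): min(-14, -50, 41) = -50
c (MAX): max(-47, 13, -21, -50) = 13
r (MIN): min(-45, -46) = -46
s (MIN): min(-31, 28) = -31
t (MIN): min(11, -18) = -18
d (MAX): max(-46, -31, -18) = -18
u (MIN): min(-31, -6, 34) = -31
v (MIN): min(17, -49, 16) = -49
e (MAX): max(-31, -49) = -31
w (MIN): min(-2, -10, -50) = -50
x (MIN): min(37, 11) = 11
f (MAX): max(-50, 11) = 11
Beta (MIN): min(13, -18, -31, 11) = -31
start (MAX): max(-27, -31) = -27
At start, MAX picks Alpha (highest: -27).
At Alpha, MIN picks a (lowest: -27).
At a, MAX picks g (highest: -27).
At g, MIN picks z (lowest: -27).
Terminal value -27.

start -> Alpha -> a -> g -> z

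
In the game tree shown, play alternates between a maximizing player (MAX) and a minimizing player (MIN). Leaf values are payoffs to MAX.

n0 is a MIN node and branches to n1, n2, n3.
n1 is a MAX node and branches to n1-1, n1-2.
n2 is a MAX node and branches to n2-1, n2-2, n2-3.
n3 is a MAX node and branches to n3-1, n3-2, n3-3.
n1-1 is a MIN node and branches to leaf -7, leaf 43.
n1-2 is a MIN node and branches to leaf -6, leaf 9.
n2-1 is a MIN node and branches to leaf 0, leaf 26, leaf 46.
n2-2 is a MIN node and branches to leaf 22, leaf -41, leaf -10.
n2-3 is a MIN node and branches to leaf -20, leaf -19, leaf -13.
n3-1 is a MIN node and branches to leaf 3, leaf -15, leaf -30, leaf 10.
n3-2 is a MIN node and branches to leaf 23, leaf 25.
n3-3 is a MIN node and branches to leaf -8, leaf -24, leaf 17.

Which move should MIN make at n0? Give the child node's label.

n1-1 (MIN): min(-7, 43) = -7
n1-2 (MIN): min(-6, 9) = -6
n1 (MAX): max(-7, -6) = -6
n2-1 (MIN): min(0, 26, 46) = 0
n2-2 (MIN): min(22, -41, -10) = -41
n2-3 (MIN): min(-20, -19, -13) = -20
n2 (MAX): max(0, -41, -20) = 0
n3-1 (MIN): min(3, -15, -30, 10) = -30
n3-2 (MIN): min(23, 25) = 23
n3-3 (MIN): min(-8, -24, 17) = -24
n3 (MAX): max(-30, 23, -24) = 23
n0 (MIN): min(-6, 0, 23) = -6
MIN at n0 wants the lowest of {n1=-6, n2=0, n3=23}, so chooses n1.

n1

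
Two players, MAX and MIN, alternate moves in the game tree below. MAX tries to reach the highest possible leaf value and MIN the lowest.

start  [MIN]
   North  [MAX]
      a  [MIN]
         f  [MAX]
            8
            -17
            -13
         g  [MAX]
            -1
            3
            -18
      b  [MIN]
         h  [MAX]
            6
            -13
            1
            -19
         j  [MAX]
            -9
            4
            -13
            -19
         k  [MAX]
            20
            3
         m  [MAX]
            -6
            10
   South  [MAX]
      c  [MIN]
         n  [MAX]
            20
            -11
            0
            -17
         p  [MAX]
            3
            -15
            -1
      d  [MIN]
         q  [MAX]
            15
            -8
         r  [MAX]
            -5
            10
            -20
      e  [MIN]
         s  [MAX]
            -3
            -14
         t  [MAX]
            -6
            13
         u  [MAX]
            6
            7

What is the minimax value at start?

4

f (MAX): max(8, -17, -13) = 8
g (MAX): max(-1, 3, -18) = 3
a (MIN): min(8, 3) = 3
h (MAX): max(6, -13, 1, -19) = 6
j (MAX): max(-9, 4, -13, -19) = 4
k (MAX): max(20, 3) = 20
m (MAX): max(-6, 10) = 10
b (MIN): min(6, 4, 20, 10) = 4
North (MAX): max(3, 4) = 4
n (MAX): max(20, -11, 0, -17) = 20
p (MAX): max(3, -15, -1) = 3
c (MIN): min(20, 3) = 3
q (MAX): max(15, -8) = 15
r (MAX): max(-5, 10, -20) = 10
d (MIN): min(15, 10) = 10
s (MAX): max(-3, -14) = -3
t (MAX): max(-6, 13) = 13
u (MAX): max(6, 7) = 7
e (MIN): min(-3, 13, 7) = -3
South (MAX): max(3, 10, -3) = 10
start (MIN): min(4, 10) = 4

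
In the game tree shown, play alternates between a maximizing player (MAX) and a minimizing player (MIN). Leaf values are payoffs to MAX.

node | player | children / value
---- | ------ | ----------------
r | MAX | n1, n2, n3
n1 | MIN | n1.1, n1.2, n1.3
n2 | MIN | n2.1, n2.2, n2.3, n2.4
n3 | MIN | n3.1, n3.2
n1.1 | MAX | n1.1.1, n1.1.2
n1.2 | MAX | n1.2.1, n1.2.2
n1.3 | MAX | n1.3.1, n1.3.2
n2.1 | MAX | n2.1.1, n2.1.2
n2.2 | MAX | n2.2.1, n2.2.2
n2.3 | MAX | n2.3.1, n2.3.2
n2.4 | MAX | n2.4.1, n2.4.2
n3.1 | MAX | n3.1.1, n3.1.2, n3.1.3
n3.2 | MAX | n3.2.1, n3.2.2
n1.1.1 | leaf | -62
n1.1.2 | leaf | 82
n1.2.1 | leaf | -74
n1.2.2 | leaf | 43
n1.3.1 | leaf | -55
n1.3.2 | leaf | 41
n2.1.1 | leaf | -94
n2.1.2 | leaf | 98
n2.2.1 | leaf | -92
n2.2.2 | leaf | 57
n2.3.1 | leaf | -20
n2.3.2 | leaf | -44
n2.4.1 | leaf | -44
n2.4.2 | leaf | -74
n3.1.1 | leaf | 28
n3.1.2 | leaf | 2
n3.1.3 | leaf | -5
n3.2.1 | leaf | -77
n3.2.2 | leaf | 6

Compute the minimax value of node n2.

n2.1 (MAX): max(-94, 98) = 98
n2.2 (MAX): max(-92, 57) = 57
n2.3 (MAX): max(-20, -44) = -20
n2.4 (MAX): max(-44, -74) = -44
n2 (MIN): min(98, 57, -20, -44) = -44

-44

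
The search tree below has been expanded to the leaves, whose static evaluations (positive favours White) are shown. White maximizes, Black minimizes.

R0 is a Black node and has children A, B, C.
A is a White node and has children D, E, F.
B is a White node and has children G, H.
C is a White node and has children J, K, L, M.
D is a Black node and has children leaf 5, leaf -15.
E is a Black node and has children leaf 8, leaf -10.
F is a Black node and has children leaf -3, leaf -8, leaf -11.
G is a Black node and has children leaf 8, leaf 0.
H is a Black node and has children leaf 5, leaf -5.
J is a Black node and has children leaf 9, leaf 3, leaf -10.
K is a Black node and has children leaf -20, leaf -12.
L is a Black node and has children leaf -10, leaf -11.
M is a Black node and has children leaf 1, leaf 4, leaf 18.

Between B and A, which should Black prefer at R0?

G (Black): min(8, 0) = 0
H (Black): min(5, -5) = -5
B (White): max(0, -5) = 0
D (Black): min(5, -15) = -15
E (Black): min(8, -10) = -10
F (Black): min(-3, -8, -11) = -11
A (White): max(-15, -10, -11) = -10
Black prefers the lower value; B=0, A=-10. A is better since -10 < 0.

A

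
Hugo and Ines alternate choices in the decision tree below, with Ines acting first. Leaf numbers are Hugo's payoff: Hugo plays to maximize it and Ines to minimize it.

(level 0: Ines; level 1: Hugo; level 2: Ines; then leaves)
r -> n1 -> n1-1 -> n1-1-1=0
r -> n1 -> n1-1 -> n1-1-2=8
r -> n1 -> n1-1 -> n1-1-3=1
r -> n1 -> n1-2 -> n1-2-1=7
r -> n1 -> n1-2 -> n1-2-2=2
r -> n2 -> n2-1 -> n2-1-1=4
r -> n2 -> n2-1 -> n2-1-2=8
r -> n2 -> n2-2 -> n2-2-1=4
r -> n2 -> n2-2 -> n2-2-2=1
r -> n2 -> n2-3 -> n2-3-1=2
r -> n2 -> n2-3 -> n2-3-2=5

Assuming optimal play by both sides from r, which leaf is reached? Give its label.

n1-1 (Ines): min(0, 8, 1) = 0
n1-2 (Ines): min(7, 2) = 2
n1 (Hugo): max(0, 2) = 2
n2-1 (Ines): min(4, 8) = 4
n2-2 (Ines): min(4, 1) = 1
n2-3 (Ines): min(2, 5) = 2
n2 (Hugo): max(4, 1, 2) = 4
r (Ines): min(2, 4) = 2
At r, Ines picks n1 (lowest: 2).
At n1, Hugo picks n1-2 (highest: 2).
At n1-2, Ines picks n1-2-2 (lowest: 2).
Terminal value 2.

n1-2-2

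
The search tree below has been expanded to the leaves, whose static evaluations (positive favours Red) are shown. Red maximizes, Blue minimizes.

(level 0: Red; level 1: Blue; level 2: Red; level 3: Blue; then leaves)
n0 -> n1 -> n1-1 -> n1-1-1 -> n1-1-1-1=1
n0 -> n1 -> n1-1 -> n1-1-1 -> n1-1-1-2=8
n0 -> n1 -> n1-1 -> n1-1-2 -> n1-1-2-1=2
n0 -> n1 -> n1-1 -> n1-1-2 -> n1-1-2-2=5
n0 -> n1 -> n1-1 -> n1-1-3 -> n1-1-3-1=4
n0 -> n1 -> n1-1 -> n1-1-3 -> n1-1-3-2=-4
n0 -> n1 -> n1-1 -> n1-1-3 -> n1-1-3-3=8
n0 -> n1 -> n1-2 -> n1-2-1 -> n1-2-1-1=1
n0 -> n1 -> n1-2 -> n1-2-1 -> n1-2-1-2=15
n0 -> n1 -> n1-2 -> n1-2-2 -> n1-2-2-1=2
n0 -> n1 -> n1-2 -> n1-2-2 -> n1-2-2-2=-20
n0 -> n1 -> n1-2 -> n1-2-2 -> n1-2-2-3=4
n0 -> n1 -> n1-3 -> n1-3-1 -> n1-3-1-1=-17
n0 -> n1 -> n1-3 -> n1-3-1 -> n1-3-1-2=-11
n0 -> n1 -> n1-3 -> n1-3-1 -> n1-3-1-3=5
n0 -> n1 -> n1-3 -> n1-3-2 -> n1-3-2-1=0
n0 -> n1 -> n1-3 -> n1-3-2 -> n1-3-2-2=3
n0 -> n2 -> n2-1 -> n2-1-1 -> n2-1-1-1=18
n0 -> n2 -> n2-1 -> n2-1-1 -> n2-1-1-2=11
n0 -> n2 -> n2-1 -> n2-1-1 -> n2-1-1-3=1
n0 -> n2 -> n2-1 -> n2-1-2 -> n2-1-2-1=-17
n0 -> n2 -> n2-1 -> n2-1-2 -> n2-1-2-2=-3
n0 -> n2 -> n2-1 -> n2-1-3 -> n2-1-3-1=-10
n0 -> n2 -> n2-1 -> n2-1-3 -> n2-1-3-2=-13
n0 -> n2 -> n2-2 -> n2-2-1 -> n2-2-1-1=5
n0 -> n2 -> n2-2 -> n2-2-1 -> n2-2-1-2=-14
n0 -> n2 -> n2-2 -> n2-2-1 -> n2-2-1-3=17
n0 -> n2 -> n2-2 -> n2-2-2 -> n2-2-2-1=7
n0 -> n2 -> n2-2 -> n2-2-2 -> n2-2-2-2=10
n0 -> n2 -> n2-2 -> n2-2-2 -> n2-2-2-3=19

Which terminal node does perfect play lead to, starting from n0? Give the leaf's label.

n2-1-1-3

n1-1-1 (Blue): min(1, 8) = 1
n1-1-2 (Blue): min(2, 5) = 2
n1-1-3 (Blue): min(4, -4, 8) = -4
n1-1 (Red): max(1, 2, -4) = 2
n1-2-1 (Blue): min(1, 15) = 1
n1-2-2 (Blue): min(2, -20, 4) = -20
n1-2 (Red): max(1, -20) = 1
n1-3-1 (Blue): min(-17, -11, 5) = -17
n1-3-2 (Blue): min(0, 3) = 0
n1-3 (Red): max(-17, 0) = 0
n1 (Blue): min(2, 1, 0) = 0
n2-1-1 (Blue): min(18, 11, 1) = 1
n2-1-2 (Blue): min(-17, -3) = -17
n2-1-3 (Blue): min(-10, -13) = -13
n2-1 (Red): max(1, -17, -13) = 1
n2-2-1 (Blue): min(5, -14, 17) = -14
n2-2-2 (Blue): min(7, 10, 19) = 7
n2-2 (Red): max(-14, 7) = 7
n2 (Blue): min(1, 7) = 1
n0 (Red): max(0, 1) = 1
At n0, Red picks n2 (highest: 1).
At n2, Blue picks n2-1 (lowest: 1).
At n2-1, Red picks n2-1-1 (highest: 1).
At n2-1-1, Blue picks n2-1-1-3 (lowest: 1).
Terminal value 1.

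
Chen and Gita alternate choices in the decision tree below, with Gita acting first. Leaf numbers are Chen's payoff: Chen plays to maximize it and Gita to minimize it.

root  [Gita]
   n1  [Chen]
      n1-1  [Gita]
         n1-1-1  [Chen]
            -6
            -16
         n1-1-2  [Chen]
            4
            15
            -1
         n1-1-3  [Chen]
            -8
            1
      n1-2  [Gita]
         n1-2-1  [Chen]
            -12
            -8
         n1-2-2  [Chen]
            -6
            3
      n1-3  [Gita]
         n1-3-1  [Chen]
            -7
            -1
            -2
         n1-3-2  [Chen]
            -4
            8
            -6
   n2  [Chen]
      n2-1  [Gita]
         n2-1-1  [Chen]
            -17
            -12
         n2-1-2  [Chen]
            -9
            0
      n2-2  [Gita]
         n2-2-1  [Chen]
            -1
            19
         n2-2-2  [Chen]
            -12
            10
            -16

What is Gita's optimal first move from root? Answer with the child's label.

n1

n1-1-1 (Chen): max(-6, -16) = -6
n1-1-2 (Chen): max(4, 15, -1) = 15
n1-1-3 (Chen): max(-8, 1) = 1
n1-1 (Gita): min(-6, 15, 1) = -6
n1-2-1 (Chen): max(-12, -8) = -8
n1-2-2 (Chen): max(-6, 3) = 3
n1-2 (Gita): min(-8, 3) = -8
n1-3-1 (Chen): max(-7, -1, -2) = -1
n1-3-2 (Chen): max(-4, 8, -6) = 8
n1-3 (Gita): min(-1, 8) = -1
n1 (Chen): max(-6, -8, -1) = -1
n2-1-1 (Chen): max(-17, -12) = -12
n2-1-2 (Chen): max(-9, 0) = 0
n2-1 (Gita): min(-12, 0) = -12
n2-2-1 (Chen): max(-1, 19) = 19
n2-2-2 (Chen): max(-12, 10, -16) = 10
n2-2 (Gita): min(19, 10) = 10
n2 (Chen): max(-12, 10) = 10
root (Gita): min(-1, 10) = -1
Gita at root wants the lowest of {n1=-1, n2=10}, so chooses n1.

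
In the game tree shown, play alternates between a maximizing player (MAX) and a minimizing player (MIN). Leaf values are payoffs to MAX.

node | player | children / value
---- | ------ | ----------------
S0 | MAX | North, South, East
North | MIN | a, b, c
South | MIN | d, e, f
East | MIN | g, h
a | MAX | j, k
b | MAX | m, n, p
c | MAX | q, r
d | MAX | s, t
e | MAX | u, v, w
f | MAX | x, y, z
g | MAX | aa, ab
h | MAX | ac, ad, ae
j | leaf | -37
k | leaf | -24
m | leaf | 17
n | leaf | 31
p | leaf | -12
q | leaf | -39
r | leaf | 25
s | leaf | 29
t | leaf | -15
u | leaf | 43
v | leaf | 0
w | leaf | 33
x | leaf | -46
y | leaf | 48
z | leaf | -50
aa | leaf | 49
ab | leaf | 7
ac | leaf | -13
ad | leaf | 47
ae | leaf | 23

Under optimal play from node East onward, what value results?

g (MAX): max(49, 7) = 49
h (MAX): max(-13, 47, 23) = 47
East (MIN): min(49, 47) = 47

47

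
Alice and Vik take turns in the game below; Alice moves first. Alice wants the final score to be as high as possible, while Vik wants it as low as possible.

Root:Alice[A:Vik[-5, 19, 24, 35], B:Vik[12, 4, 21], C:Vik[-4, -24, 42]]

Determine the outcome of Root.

A (Vik): min(-5, 19, 24, 35) = -5
B (Vik): min(12, 4, 21) = 4
C (Vik): min(-4, -24, 42) = -24
Root (Alice): max(-5, 4, -24) = 4

4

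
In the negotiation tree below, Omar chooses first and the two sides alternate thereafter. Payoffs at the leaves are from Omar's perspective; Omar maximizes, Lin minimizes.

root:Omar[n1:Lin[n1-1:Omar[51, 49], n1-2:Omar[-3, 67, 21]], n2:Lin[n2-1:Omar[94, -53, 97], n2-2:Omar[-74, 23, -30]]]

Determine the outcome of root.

51

n1-1 (Omar): max(51, 49) = 51
n1-2 (Omar): max(-3, 67, 21) = 67
n1 (Lin): min(51, 67) = 51
n2-1 (Omar): max(94, -53, 97) = 97
n2-2 (Omar): max(-74, 23, -30) = 23
n2 (Lin): min(97, 23) = 23
root (Omar): max(51, 23) = 51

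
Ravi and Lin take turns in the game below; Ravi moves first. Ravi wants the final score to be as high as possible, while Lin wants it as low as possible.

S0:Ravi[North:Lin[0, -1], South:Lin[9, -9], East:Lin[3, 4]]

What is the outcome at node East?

3

East (Lin): min(3, 4) = 3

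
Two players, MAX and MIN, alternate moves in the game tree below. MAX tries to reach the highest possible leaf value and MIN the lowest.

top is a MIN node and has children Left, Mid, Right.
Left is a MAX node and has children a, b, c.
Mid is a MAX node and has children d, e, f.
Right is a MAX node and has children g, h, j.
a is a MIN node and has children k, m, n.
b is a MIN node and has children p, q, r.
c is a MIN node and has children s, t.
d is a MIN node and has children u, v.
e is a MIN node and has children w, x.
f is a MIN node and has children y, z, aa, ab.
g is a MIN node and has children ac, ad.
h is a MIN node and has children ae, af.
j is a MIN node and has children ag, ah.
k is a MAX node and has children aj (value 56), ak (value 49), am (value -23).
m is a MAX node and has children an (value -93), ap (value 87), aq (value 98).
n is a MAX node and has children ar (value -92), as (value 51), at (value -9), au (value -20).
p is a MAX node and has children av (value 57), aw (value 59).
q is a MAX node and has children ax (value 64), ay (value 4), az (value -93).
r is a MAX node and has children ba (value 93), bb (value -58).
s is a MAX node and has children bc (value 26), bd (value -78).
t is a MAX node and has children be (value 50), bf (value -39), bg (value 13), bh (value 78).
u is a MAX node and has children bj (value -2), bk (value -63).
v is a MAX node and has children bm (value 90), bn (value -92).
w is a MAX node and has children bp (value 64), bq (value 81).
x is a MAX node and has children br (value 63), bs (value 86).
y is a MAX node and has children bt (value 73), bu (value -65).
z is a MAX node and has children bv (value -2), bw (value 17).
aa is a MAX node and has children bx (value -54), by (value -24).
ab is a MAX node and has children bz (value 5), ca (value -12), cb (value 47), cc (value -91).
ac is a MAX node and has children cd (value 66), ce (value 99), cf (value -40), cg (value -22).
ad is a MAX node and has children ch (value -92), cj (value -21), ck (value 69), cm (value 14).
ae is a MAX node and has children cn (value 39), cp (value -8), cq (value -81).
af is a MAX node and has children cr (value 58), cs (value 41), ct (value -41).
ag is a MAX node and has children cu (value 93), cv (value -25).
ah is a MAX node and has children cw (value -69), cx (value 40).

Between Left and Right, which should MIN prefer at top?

k (MAX): max(56, 49, -23) = 56
m (MAX): max(-93, 87, 98) = 98
n (MAX): max(-92, 51, -9, -20) = 51
a (MIN): min(56, 98, 51) = 51
p (MAX): max(57, 59) = 59
q (MAX): max(64, 4, -93) = 64
r (MAX): max(93, -58) = 93
b (MIN): min(59, 64, 93) = 59
s (MAX): max(26, -78) = 26
t (MAX): max(50, -39, 13, 78) = 78
c (MIN): min(26, 78) = 26
Left (MAX): max(51, 59, 26) = 59
ac (MAX): max(66, 99, -40, -22) = 99
ad (MAX): max(-92, -21, 69, 14) = 69
g (MIN): min(99, 69) = 69
ae (MAX): max(39, -8, -81) = 39
af (MAX): max(58, 41, -41) = 58
h (MIN): min(39, 58) = 39
ag (MAX): max(93, -25) = 93
ah (MAX): max(-69, 40) = 40
j (MIN): min(93, 40) = 40
Right (MAX): max(69, 39, 40) = 69
MIN prefers the lower value; Left=59, Right=69. Left is better since 59 < 69.

Left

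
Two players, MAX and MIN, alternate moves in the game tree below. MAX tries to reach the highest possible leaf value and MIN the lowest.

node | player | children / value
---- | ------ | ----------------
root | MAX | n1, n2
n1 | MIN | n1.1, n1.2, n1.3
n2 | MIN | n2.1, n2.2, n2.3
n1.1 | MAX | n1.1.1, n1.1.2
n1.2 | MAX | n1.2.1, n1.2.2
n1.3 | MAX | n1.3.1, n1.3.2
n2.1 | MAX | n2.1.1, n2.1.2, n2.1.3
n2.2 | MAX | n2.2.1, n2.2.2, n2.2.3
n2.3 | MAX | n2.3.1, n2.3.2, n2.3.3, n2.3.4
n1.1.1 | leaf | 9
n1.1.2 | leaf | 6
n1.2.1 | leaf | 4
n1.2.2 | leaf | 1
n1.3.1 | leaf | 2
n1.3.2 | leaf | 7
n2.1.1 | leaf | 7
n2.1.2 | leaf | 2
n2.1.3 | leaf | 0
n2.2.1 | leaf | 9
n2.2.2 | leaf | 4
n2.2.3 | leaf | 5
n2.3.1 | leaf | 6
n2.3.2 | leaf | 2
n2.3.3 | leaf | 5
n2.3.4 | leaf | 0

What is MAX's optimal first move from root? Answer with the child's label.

n1.1 (MAX): max(9, 6) = 9
n1.2 (MAX): max(4, 1) = 4
n1.3 (MAX): max(2, 7) = 7
n1 (MIN): min(9, 4, 7) = 4
n2.1 (MAX): max(7, 2, 0) = 7
n2.2 (MAX): max(9, 4, 5) = 9
n2.3 (MAX): max(6, 2, 5, 0) = 6
n2 (MIN): min(7, 9, 6) = 6
root (MAX): max(4, 6) = 6
MAX at root wants the highest of {n1=4, n2=6}, so chooses n2.

n2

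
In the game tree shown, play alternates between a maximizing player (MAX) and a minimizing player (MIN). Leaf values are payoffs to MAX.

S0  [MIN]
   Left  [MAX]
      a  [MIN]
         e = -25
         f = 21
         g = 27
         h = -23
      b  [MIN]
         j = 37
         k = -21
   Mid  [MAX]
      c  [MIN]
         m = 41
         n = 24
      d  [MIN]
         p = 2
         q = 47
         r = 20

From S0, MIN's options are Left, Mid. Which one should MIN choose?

a (MIN): min(-25, 21, 27, -23) = -25
b (MIN): min(37, -21) = -21
Left (MAX): max(-25, -21) = -21
c (MIN): min(41, 24) = 24
d (MIN): min(2, 47, 20) = 2
Mid (MAX): max(24, 2) = 24
S0 (MIN): min(-21, 24) = -21
MIN at S0 wants the lowest of {Left=-21, Mid=24}, so chooses Left.

Left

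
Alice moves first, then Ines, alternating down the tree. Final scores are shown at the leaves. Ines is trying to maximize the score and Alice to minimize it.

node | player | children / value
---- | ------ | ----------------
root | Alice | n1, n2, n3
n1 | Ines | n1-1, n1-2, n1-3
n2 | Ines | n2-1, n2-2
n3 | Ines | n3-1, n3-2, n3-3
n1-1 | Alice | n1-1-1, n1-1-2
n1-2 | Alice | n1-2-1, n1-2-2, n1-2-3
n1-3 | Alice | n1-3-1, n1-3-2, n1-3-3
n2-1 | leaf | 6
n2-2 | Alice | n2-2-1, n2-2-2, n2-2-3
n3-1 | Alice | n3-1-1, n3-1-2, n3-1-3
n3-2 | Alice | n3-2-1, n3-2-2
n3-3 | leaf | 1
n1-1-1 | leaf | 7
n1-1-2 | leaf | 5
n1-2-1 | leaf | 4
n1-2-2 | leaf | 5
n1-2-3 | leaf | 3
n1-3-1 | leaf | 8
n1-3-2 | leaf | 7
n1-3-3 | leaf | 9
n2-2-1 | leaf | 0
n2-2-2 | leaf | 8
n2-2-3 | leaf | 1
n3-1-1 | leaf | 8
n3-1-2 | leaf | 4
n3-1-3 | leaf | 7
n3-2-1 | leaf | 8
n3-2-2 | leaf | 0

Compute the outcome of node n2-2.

0

n2-2 (Alice): min(0, 8, 1) = 0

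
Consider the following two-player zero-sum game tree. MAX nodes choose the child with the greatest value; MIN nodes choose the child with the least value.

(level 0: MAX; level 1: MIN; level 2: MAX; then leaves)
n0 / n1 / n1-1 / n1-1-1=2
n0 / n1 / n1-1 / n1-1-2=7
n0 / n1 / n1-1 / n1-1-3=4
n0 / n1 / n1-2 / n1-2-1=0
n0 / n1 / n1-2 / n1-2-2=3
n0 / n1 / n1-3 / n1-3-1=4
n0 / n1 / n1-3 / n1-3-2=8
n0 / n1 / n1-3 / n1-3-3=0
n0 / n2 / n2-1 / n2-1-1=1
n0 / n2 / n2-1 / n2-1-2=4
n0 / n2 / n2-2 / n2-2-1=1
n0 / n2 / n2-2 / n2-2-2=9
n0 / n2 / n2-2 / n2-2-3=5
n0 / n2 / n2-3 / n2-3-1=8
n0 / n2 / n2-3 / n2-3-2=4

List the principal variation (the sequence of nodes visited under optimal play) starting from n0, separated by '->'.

n0 -> n2 -> n2-1 -> n2-1-2

n1-1 (MAX): max(2, 7, 4) = 7
n1-2 (MAX): max(0, 3) = 3
n1-3 (MAX): max(4, 8, 0) = 8
n1 (MIN): min(7, 3, 8) = 3
n2-1 (MAX): max(1, 4) = 4
n2-2 (MAX): max(1, 9, 5) = 9
n2-3 (MAX): max(8, 4) = 8
n2 (MIN): min(4, 9, 8) = 4
n0 (MAX): max(3, 4) = 4
At n0, MAX picks n2 (highest: 4).
At n2, MIN picks n2-1 (lowest: 4).
At n2-1, MAX picks n2-1-2 (highest: 4).
Terminal value 4.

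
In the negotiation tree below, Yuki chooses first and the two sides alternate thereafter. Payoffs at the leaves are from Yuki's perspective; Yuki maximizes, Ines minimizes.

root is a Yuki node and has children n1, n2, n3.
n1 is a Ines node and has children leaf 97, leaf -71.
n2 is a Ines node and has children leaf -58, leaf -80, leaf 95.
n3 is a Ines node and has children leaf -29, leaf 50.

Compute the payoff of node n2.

n2 (Ines): min(-58, -80, 95) = -80

-80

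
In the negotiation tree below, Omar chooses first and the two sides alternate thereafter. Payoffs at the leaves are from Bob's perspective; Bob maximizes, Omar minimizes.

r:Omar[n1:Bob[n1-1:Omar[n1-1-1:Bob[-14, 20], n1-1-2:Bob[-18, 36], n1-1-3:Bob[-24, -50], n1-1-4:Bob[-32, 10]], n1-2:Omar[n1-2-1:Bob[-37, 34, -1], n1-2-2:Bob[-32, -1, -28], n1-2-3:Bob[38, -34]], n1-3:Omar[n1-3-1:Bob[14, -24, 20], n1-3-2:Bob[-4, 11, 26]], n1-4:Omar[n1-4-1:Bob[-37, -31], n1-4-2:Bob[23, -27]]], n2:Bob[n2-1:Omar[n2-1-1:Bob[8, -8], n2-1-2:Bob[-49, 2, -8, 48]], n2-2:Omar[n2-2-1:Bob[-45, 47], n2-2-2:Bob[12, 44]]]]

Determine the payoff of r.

20

n1-1-1 (Bob): max(-14, 20) = 20
n1-1-2 (Bob): max(-18, 36) = 36
n1-1-3 (Bob): max(-24, -50) = -24
n1-1-4 (Bob): max(-32, 10) = 10
n1-1 (Omar): min(20, 36, -24, 10) = -24
n1-2-1 (Bob): max(-37, 34, -1) = 34
n1-2-2 (Bob): max(-32, -1, -28) = -1
n1-2-3 (Bob): max(38, -34) = 38
n1-2 (Omar): min(34, -1, 38) = -1
n1-3-1 (Bob): max(14, -24, 20) = 20
n1-3-2 (Bob): max(-4, 11, 26) = 26
n1-3 (Omar): min(20, 26) = 20
n1-4-1 (Bob): max(-37, -31) = -31
n1-4-2 (Bob): max(23, -27) = 23
n1-4 (Omar): min(-31, 23) = -31
n1 (Bob): max(-24, -1, 20, -31) = 20
n2-1-1 (Bob): max(8, -8) = 8
n2-1-2 (Bob): max(-49, 2, -8, 48) = 48
n2-1 (Omar): min(8, 48) = 8
n2-2-1 (Bob): max(-45, 47) = 47
n2-2-2 (Bob): max(12, 44) = 44
n2-2 (Omar): min(47, 44) = 44
n2 (Bob): max(8, 44) = 44
r (Omar): min(20, 44) = 20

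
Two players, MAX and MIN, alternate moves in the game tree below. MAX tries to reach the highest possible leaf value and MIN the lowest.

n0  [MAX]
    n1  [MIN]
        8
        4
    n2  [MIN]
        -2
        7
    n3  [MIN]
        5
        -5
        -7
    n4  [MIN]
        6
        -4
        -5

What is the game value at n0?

4

n1 (MIN): min(8, 4) = 4
n2 (MIN): min(-2, 7) = -2
n3 (MIN): min(5, -5, -7) = -7
n4 (MIN): min(6, -4, -5) = -5
n0 (MAX): max(4, -2, -7, -5) = 4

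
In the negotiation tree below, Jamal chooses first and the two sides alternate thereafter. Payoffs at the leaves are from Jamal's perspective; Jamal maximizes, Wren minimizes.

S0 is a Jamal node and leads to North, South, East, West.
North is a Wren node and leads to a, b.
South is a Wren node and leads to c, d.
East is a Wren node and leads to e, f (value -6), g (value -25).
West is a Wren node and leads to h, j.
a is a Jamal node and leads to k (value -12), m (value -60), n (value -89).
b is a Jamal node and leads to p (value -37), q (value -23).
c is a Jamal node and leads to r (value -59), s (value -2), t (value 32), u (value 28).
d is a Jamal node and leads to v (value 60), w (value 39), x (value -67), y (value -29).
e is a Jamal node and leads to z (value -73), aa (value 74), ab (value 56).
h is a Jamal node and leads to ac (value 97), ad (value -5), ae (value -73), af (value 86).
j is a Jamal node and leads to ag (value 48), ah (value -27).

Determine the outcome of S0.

48

a (Jamal): max(-12, -60, -89) = -12
b (Jamal): max(-37, -23) = -23
North (Wren): min(-12, -23) = -23
c (Jamal): max(-59, -2, 32, 28) = 32
d (Jamal): max(60, 39, -67, -29) = 60
South (Wren): min(32, 60) = 32
e (Jamal): max(-73, 74, 56) = 74
East (Wren): min(74, -6, -25) = -25
h (Jamal): max(97, -5, -73, 86) = 97
j (Jamal): max(48, -27) = 48
West (Wren): min(97, 48) = 48
S0 (Jamal): max(-23, 32, -25, 48) = 48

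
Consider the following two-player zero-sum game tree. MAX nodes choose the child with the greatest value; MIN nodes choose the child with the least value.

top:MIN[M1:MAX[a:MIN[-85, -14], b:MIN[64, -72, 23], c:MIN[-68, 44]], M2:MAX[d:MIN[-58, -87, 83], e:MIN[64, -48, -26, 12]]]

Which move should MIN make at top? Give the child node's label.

a (MIN): min(-85, -14) = -85
b (MIN): min(64, -72, 23) = -72
c (MIN): min(-68, 44) = -68
M1 (MAX): max(-85, -72, -68) = -68
d (MIN): min(-58, -87, 83) = -87
e (MIN): min(64, -48, -26, 12) = -48
M2 (MAX): max(-87, -48) = -48
top (MIN): min(-68, -48) = -68
MIN at top wants the lowest of {M1=-68, M2=-48}, so chooses M1.

M1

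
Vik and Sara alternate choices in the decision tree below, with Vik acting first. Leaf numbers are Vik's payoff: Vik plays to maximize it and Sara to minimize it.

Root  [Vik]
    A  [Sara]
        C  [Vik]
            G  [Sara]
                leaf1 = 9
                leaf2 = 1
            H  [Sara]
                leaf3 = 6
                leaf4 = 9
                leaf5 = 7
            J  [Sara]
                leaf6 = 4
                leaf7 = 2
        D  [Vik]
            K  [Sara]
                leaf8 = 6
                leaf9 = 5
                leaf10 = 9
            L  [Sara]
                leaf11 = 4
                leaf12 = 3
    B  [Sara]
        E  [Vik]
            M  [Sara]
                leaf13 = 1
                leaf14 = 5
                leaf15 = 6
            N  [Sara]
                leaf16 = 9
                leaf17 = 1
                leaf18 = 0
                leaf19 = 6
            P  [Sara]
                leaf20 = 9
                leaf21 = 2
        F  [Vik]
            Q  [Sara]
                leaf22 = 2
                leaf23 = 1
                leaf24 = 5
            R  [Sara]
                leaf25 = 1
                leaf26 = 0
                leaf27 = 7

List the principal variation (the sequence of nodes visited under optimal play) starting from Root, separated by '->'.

G (Sara): min(9, 1) = 1
H (Sara): min(6, 9, 7) = 6
J (Sara): min(4, 2) = 2
C (Vik): max(1, 6, 2) = 6
K (Sara): min(6, 5, 9) = 5
L (Sara): min(4, 3) = 3
D (Vik): max(5, 3) = 5
A (Sara): min(6, 5) = 5
M (Sara): min(1, 5, 6) = 1
N (Sara): min(9, 1, 0, 6) = 0
P (Sara): min(9, 2) = 2
E (Vik): max(1, 0, 2) = 2
Q (Sara): min(2, 1, 5) = 1
R (Sara): min(1, 0, 7) = 0
F (Vik): max(1, 0) = 1
B (Sara): min(2, 1) = 1
Root (Vik): max(5, 1) = 5
At Root, Vik picks A (highest: 5).
At A, Sara picks D (lowest: 5).
At D, Vik picks K (highest: 5).
At K, Sara picks leaf9 (lowest: 5).
Terminal value 5.

Root -> A -> D -> K -> leaf9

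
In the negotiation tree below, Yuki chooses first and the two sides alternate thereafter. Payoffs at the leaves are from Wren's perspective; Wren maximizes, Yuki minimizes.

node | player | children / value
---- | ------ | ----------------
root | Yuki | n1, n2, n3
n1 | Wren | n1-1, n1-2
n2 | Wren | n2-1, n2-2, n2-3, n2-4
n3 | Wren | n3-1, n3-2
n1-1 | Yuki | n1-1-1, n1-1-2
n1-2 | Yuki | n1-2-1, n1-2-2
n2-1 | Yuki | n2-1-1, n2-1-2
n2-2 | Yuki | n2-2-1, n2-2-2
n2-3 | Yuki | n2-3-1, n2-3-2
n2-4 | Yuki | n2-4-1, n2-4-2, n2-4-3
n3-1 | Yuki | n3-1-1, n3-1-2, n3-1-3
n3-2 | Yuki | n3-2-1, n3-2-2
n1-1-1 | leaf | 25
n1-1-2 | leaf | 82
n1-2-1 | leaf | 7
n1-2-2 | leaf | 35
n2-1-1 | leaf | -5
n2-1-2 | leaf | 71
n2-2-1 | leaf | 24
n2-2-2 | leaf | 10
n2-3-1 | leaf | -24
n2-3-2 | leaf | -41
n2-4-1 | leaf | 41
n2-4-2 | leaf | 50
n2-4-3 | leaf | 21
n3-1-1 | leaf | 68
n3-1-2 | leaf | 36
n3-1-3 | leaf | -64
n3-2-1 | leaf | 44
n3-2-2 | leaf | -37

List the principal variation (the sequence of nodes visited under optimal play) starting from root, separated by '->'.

n1-1 (Yuki): min(25, 82) = 25
n1-2 (Yuki): min(7, 35) = 7
n1 (Wren): max(25, 7) = 25
n2-1 (Yuki): min(-5, 71) = -5
n2-2 (Yuki): min(24, 10) = 10
n2-3 (Yuki): min(-24, -41) = -41
n2-4 (Yuki): min(41, 50, 21) = 21
n2 (Wren): max(-5, 10, -41, 21) = 21
n3-1 (Yuki): min(68, 36, -64) = -64
n3-2 (Yuki): min(44, -37) = -37
n3 (Wren): max(-64, -37) = -37
root (Yuki): min(25, 21, -37) = -37
At root, Yuki picks n3 (lowest: -37).
At n3, Wren picks n3-2 (highest: -37).
At n3-2, Yuki picks n3-2-2 (lowest: -37).
Terminal value -37.

root -> n3 -> n3-2 -> n3-2-2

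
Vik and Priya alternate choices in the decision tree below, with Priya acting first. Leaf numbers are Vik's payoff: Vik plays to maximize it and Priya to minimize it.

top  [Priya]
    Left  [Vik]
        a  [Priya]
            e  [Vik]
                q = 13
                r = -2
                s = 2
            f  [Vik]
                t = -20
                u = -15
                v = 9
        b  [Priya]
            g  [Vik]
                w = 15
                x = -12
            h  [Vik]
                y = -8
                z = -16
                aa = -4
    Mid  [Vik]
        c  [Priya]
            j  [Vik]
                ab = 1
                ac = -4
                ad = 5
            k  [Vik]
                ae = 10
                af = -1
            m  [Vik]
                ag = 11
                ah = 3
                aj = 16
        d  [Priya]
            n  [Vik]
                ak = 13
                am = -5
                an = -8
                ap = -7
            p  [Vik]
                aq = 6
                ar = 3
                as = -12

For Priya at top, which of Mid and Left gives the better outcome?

Mid

j (Vik): max(1, -4, 5) = 5
k (Vik): max(10, -1) = 10
m (Vik): max(11, 3, 16) = 16
c (Priya): min(5, 10, 16) = 5
n (Vik): max(13, -5, -8, -7) = 13
p (Vik): max(6, 3, -12) = 6
d (Priya): min(13, 6) = 6
Mid (Vik): max(5, 6) = 6
e (Vik): max(13, -2, 2) = 13
f (Vik): max(-20, -15, 9) = 9
a (Priya): min(13, 9) = 9
g (Vik): max(15, -12) = 15
h (Vik): max(-8, -16, -4) = -4
b (Priya): min(15, -4) = -4
Left (Vik): max(9, -4) = 9
Priya prefers the lower value; Mid=6, Left=9. Mid is better since 6 < 9.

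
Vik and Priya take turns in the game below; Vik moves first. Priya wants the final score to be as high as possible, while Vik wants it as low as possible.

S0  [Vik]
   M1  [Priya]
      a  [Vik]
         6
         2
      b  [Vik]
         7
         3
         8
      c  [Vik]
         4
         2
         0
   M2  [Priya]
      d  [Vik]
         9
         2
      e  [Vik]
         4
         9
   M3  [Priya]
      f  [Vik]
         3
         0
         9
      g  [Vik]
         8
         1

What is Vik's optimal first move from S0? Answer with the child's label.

a (Vik): min(6, 2) = 2
b (Vik): min(7, 3, 8) = 3
c (Vik): min(4, 2, 0) = 0
M1 (Priya): max(2, 3, 0) = 3
d (Vik): min(9, 2) = 2
e (Vik): min(4, 9) = 4
M2 (Priya): max(2, 4) = 4
f (Vik): min(3, 0, 9) = 0
g (Vik): min(8, 1) = 1
M3 (Priya): max(0, 1) = 1
S0 (Vik): min(3, 4, 1) = 1
Vik at S0 wants the lowest of {M1=3, M2=4, M3=1}, so chooses M3.

M3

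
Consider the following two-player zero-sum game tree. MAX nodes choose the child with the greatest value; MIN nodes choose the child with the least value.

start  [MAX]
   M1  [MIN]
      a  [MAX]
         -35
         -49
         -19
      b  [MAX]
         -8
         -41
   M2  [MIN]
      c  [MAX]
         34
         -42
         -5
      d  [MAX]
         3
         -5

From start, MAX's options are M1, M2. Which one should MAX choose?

M2

a (MAX): max(-35, -49, -19) = -19
b (MAX): max(-8, -41) = -8
M1 (MIN): min(-19, -8) = -19
c (MAX): max(34, -42, -5) = 34
d (MAX): max(3, -5) = 3
M2 (MIN): min(34, 3) = 3
start (MAX): max(-19, 3) = 3
MAX at start wants the highest of {M1=-19, M2=3}, so chooses M2.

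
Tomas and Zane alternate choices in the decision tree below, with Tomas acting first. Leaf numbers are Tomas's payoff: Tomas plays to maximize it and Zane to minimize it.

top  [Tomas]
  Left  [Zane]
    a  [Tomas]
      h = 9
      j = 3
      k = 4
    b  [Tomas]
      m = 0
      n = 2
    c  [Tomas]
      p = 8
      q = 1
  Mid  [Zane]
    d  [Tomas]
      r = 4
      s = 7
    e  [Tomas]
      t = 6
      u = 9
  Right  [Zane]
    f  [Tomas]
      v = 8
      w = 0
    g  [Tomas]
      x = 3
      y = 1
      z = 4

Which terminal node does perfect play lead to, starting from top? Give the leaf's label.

a (Tomas): max(9, 3, 4) = 9
b (Tomas): max(0, 2) = 2
c (Tomas): max(8, 1) = 8
Left (Zane): min(9, 2, 8) = 2
d (Tomas): max(4, 7) = 7
e (Tomas): max(6, 9) = 9
Mid (Zane): min(7, 9) = 7
f (Tomas): max(8, 0) = 8
g (Tomas): max(3, 1, 4) = 4
Right (Zane): min(8, 4) = 4
top (Tomas): max(2, 7, 4) = 7
At top, Tomas picks Mid (highest: 7).
At Mid, Zane picks d (lowest: 7).
At d, Tomas picks s (highest: 7).
Terminal value 7.

s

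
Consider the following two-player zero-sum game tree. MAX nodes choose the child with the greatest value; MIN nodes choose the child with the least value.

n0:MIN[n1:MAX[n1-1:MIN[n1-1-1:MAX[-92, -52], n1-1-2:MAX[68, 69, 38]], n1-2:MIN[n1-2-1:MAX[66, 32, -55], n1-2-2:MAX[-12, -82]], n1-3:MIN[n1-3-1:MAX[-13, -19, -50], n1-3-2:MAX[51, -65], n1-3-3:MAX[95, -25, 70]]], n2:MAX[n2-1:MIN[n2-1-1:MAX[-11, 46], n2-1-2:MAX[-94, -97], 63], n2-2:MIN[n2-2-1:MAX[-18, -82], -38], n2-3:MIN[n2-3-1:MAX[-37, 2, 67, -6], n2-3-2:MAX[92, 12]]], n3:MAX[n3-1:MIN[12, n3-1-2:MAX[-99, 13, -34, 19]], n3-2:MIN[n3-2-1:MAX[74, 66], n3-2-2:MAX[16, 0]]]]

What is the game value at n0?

n1-1-1 (MAX): max(-92, -52) = -52
n1-1-2 (MAX): max(68, 69, 38) = 69
n1-1 (MIN): min(-52, 69) = -52
n1-2-1 (MAX): max(66, 32, -55) = 66
n1-2-2 (MAX): max(-12, -82) = -12
n1-2 (MIN): min(66, -12) = -12
n1-3-1 (MAX): max(-13, -19, -50) = -13
n1-3-2 (MAX): max(51, -65) = 51
n1-3-3 (MAX): max(95, -25, 70) = 95
n1-3 (MIN): min(-13, 51, 95) = -13
n1 (MAX): max(-52, -12, -13) = -12
n2-1-1 (MAX): max(-11, 46) = 46
n2-1-2 (MAX): max(-94, -97) = -94
n2-1 (MIN): min(46, -94, 63) = -94
n2-2-1 (MAX): max(-18, -82) = -18
n2-2 (MIN): min(-18, -38) = -38
n2-3-1 (MAX): max(-37, 2, 67, -6) = 67
n2-3-2 (MAX): max(92, 12) = 92
n2-3 (MIN): min(67, 92) = 67
n2 (MAX): max(-94, -38, 67) = 67
n3-1-2 (MAX): max(-99, 13, -34, 19) = 19
n3-1 (MIN): min(12, 19) = 12
n3-2-1 (MAX): max(74, 66) = 74
n3-2-2 (MAX): max(16, 0) = 16
n3-2 (MIN): min(74, 16) = 16
n3 (MAX): max(12, 16) = 16
n0 (MIN): min(-12, 67, 16) = -12

-12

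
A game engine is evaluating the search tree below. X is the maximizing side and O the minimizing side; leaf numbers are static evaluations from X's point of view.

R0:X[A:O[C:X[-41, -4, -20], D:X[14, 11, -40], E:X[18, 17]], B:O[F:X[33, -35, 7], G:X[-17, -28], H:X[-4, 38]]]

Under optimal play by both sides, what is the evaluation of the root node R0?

C (X): max(-41, -4, -20) = -4
D (X): max(14, 11, -40) = 14
E (X): max(18, 17) = 18
A (O): min(-4, 14, 18) = -4
F (X): max(33, -35, 7) = 33
G (X): max(-17, -28) = -17
H (X): max(-4, 38) = 38
B (O): min(33, -17, 38) = -17
R0 (X): max(-4, -17) = -4

-4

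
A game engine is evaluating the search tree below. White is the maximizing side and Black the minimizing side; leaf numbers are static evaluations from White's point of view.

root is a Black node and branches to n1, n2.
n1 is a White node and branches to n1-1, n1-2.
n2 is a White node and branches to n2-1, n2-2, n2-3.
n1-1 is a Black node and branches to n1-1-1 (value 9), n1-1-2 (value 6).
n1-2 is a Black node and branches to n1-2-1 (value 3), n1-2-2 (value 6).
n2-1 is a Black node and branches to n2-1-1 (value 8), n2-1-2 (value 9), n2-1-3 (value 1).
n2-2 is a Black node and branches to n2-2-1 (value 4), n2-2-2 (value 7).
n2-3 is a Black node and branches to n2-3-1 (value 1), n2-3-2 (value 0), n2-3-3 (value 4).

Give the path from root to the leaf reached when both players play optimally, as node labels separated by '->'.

n1-1 (Black): min(9, 6) = 6
n1-2 (Black): min(3, 6) = 3
n1 (White): max(6, 3) = 6
n2-1 (Black): min(8, 9, 1) = 1
n2-2 (Black): min(4, 7) = 4
n2-3 (Black): min(1, 0, 4) = 0
n2 (White): max(1, 4, 0) = 4
root (Black): min(6, 4) = 4
At root, Black picks n2 (lowest: 4).
At n2, White picks n2-2 (highest: 4).
At n2-2, Black picks n2-2-1 (lowest: 4).
Terminal value 4.

root -> n2 -> n2-2 -> n2-2-1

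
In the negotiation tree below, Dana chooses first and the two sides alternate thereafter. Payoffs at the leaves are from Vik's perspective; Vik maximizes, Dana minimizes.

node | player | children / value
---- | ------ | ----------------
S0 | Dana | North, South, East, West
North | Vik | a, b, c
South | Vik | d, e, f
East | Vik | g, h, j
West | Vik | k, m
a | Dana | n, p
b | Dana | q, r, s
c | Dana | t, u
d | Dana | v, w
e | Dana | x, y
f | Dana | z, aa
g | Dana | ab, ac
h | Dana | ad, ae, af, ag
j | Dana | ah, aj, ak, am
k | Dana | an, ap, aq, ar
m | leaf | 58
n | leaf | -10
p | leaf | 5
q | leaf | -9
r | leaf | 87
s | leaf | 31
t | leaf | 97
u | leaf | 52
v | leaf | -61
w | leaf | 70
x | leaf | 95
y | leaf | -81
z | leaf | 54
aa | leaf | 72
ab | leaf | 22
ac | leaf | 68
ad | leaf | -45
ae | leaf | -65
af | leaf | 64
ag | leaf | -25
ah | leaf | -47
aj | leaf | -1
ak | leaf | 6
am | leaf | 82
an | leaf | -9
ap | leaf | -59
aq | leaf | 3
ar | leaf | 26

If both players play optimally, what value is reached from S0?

22

a (Dana): min(-10, 5) = -10
b (Dana): min(-9, 87, 31) = -9
c (Dana): min(97, 52) = 52
North (Vik): max(-10, -9, 52) = 52
d (Dana): min(-61, 70) = -61
e (Dana): min(95, -81) = -81
f (Dana): min(54, 72) = 54
South (Vik): max(-61, -81, 54) = 54
g (Dana): min(22, 68) = 22
h (Dana): min(-45, -65, 64, -25) = -65
j (Dana): min(-47, -1, 6, 82) = -47
East (Vik): max(22, -65, -47) = 22
k (Dana): min(-9, -59, 3, 26) = -59
West (Vik): max(-59, 58) = 58
S0 (Dana): min(52, 54, 22, 58) = 22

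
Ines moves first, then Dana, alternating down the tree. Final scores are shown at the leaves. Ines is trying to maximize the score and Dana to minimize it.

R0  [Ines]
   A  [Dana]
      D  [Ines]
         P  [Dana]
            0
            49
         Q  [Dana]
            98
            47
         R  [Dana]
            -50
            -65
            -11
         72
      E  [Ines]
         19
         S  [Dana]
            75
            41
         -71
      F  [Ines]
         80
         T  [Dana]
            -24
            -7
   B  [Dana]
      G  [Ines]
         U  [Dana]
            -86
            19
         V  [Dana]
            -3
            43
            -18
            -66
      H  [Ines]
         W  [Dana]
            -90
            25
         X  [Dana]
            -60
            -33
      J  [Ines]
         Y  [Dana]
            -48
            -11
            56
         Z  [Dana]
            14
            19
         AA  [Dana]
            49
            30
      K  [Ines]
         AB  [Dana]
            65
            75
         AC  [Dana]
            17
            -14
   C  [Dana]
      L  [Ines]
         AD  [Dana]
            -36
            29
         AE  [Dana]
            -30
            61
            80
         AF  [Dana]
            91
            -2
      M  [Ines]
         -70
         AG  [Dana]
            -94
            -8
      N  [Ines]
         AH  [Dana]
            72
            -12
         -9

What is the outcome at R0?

41

P (Dana): min(0, 49) = 0
Q (Dana): min(98, 47) = 47
R (Dana): min(-50, -65, -11) = -65
D (Ines): max(0, 47, -65, 72) = 72
S (Dana): min(75, 41) = 41
E (Ines): max(19, 41, -71) = 41
T (Dana): min(-24, -7) = -24
F (Ines): max(80, -24) = 80
A (Dana): min(72, 41, 80) = 41
U (Dana): min(-86, 19) = -86
V (Dana): min(-3, 43, -18, -66) = -66
G (Ines): max(-86, -66) = -66
W (Dana): min(-90, 25) = -90
X (Dana): min(-60, -33) = -60
H (Ines): max(-90, -60) = -60
Y (Dana): min(-48, -11, 56) = -48
Z (Dana): min(14, 19) = 14
AA (Dana): min(49, 30) = 30
J (Ines): max(-48, 14, 30) = 30
AB (Dana): min(65, 75) = 65
AC (Dana): min(17, -14) = -14
K (Ines): max(65, -14) = 65
B (Dana): min(-66, -60, 30, 65) = -66
AD (Dana): min(-36, 29) = -36
AE (Dana): min(-30, 61, 80) = -30
AF (Dana): min(91, -2) = -2
L (Ines): max(-36, -30, -2) = -2
AG (Dana): min(-94, -8) = -94
M (Ines): max(-70, -94) = -70
AH (Dana): min(72, -12) = -12
N (Ines): max(-12, -9) = -9
C (Dana): min(-2, -70, -9) = -70
R0 (Ines): max(41, -66, -70) = 41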